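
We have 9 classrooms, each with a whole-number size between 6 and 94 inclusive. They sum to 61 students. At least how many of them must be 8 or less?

7

Let j be the number exceeding 8. Then the total is ≥ 9·j + 6·(9 − j) = 54 + 3j.
So 3j ≤ 7 and j ≤ 2; hence at least 9 − 2 = 7 are ≤ 8.
Exactly 7 works: 7 values at 6 and 2 at 9 total 60; raise one of the low values by 1 (still ≤ 8) to hit 61.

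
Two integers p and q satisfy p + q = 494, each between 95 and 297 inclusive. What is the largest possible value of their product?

pq = p(494 − p) is maximized when p is as near 494/2 as the bounds allow.
Taking p = 247 and q = 247 (both in [95, 297]) gives pq = 61009.

61009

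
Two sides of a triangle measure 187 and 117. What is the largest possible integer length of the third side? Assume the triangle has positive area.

303

The third side must be less than 187 + 117 = 304.
The largest integer below 304 is 303.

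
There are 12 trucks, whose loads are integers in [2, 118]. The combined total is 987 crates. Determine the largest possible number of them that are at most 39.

Suppose k of them are at most 39. Those contribute at most 39 each and the rest at most 118 each.
So the total is at most 39k + 118(12 − k) = 1416 − 79k. This must still be ≥ 987, so k ≤ 5.
k = 5 is achieved by 5 values at 39 and 7 at 118, total 1021; lower one of the 118's by 34 (still > 39) to reach 987.

5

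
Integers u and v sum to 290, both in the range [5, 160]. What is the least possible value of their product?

20800

For a fixed sum, uv is smallest when u and v are as far apart as possible.
The extreme feasible split is u = 130, v = 160, giving uv = 20800.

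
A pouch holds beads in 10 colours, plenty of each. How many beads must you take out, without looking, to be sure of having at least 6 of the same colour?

51

In the worst case you draw 5 of each of the 10 colours: 10 × 5 = 50.
One more forces 6 of some colour, so 50 + 1 = 51.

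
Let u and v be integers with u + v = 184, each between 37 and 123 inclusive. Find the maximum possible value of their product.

With u + v fixed, uv peaks when the two are closest together.
Taking u = 92 and v = 92 (both in [37, 123]) gives uv = 8464.

8464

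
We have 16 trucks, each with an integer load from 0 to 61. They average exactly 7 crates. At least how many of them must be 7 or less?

2

The total is 16 × 7 = 112.
Let j be the number exceeding 7. Then the total is ≥ 8·j + 0·(16 − j) = 0 + 8j.
So 8j ≤ 112 and j ≤ 14; hence at least 16 − 14 = 2 are ≤ 7.
Exactly 2 works: 2 values at 0 and 14 at 8 total 112.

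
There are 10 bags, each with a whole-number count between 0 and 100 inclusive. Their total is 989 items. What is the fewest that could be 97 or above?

Each value short of 97 is at most 96, costing at least 100 − 96 = 4 against the maximum total of 1000.
We can afford to lose at most 1000 − 989 = 11, so at most ⌊11/4⌋ = 2 fall short, and at least 8 are ≥ 97.
Exactly 8 works: 8 values at 100 and 2 at 96 total 992; lower one of the high values by 3 (still ≥ 97) to hit 989.

8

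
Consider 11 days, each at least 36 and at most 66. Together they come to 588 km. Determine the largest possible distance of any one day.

66

To make one day as large as possible, make the other 10 as small as possible.
The other 10 contribute at least 10 × 36 = 360, leaving at most 588 − 360 = 228.
But each day is capped at 66, so the maximum is 66.
Achievable: one at 66 and the other 10 totalling 522, which fits since 10 × 36 ≤ 522 ≤ 10 × 66.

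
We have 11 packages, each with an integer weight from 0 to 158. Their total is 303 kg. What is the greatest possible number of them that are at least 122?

With k values at 122 or above and the rest at least 0, the sum is at least 0 + 122k.
Since the sum is 303, we need 122k ≤ 303, i.e. k ≤ 2.
k = 2 is achieved by 2 values at 122 and 9 at 0, total 244; add 59 to one value (staying below 122) to reach 303.

2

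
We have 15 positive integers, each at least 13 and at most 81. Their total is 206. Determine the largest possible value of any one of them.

To make one integer as large as possible, make the other 14 as small as possible.
The other 14 contribute at least 14 × 13 = 182, leaving at most 206 − 182 = 24.
Since 24 ≤ 81, this is achievable: one at 24 and 14 at 13.

24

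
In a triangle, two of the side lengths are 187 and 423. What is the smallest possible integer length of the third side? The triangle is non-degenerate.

The third side must exceed |187 − 423| = 236.
The smallest integer above 236 is 237.

237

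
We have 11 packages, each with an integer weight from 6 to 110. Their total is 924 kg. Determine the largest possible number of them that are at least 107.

With k values at 107 or above and the rest at least 6, the sum is at least 66 + 101k.
Since the sum is 924, we need 101k ≤ 858, i.e. k ≤ 8.
k = 8 is achieved by 8 values at 107 and 3 at 6, total 874; add 50 to one value (staying below 107) to reach 924.

8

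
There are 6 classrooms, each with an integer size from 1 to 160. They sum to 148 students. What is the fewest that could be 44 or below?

Each value above 44 is at least 45, contributing at least 45 − 1 = 44 above the floor 1.
The sum exceeds the floor total 6 by 142, so at most ⌊142/44⌋ = 3 exceed 44, and at least 3 are ≤ 44.
Exactly 3 works: 3 values at 1 and 3 at 45 total 138; raise one of the low values by 10 (still ≤ 44) to hit 148.

3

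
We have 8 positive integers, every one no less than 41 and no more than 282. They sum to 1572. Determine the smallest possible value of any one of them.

41

Minimizing one value means maximizing the remaining 7.
The other 7 can take up 7 × 282 = 1974 ≥ 1572 − 41, so one integer can sit at its floor of 41.
Achievable: one at 41 and the other 7 totalling 1531, which fits since 7 × 41 ≤ 1531 ≤ 7 × 282.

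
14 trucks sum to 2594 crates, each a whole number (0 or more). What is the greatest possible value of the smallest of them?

185

The 14 values sum to 2594, so their minimum is at most ⌊2594/14⌋ = 185.
Taking 10 copies of 185 and 4 copies of 186 gives exactly 2594, so 185 is attained.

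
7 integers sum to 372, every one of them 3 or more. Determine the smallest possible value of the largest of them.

Some value must be at least ⌈372/7⌉ = 54, since 7 × 53 = 371 < 372.
Achievable: 1 of them at 54 and 6 at 53 total 372.

54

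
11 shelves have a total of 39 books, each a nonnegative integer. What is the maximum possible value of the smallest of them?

The average is 39/11 < 4, so some value is ≤ 3.
Achievable: 5 of them at 3 and 6 at 4 total 39.

3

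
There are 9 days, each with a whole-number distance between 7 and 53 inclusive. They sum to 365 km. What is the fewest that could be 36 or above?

3

If only k of them are at least 36, the other 9 − k are at most 35, so the total is at most k·53 + (9 − k)·35.
This must reach 365, so k·53 + (9 − k)·35 ≥ 365, giving k ≥ 3.
Exactly 3 works: 3 values at 53 and 6 at 35 total 369; lower one of the high values by 4 (still ≥ 36) to hit 365.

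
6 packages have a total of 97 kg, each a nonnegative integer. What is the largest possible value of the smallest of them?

16

If every one of the 6 were at least 17, the total would be at least 6 × 17 = 102 > 97.
Achievable: 5 of them at 16 and 1 at 17 total 97.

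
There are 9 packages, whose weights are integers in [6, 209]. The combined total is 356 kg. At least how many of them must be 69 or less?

5

If only k of them are at most 69, the other 9 − k are at least 70, so the total is at least (9 − k)·70 + k·6.
This is ≤ 356, so (9 − k)·70 + 6k ≤ 356, which gives k ≥ 5.
Exactly 5 works: 5 values at 6 and 4 at 70 total 310; raise one of the low values by 46 (still ≤ 69) to hit 356.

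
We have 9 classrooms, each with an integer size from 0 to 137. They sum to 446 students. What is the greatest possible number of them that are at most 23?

Suppose k of them are at most 23. Those contribute at most 23 each and the rest at most 137 each.
So the total is at most 23k + 137(9 − k) = 1233 − 114k. This must still be ≥ 446, so k ≤ 6.
k = 6 is achieved by 6 values at 23 and 3 at 137, total 549; lower one of the 137's by 103 (still > 23) to reach 446.

6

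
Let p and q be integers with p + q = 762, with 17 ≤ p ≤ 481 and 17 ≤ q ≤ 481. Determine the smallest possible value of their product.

135161

For a fixed sum, pq is smallest when p and q are as far apart as possible.
At the endpoint p = 281, q = 762 − 281 = 481, so pq = 281 × 481 = 135161.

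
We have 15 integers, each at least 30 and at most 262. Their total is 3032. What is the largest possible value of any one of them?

262

Maximizing one value means minimizing the remaining 14.
The other 14 contribute at least 14 × 30 = 420, leaving at most 3032 − 420 = 2612.
But each integer is capped at 262, so the maximum is 262.
Achievable: one at 262 and the other 14 totalling 2770, which fits since 14 × 30 ≤ 2770 ≤ 14 × 262.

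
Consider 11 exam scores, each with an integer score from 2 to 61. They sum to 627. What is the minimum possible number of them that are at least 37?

10

Suppose at most 11 − j of them reach 37; then j values are ≤ 36 and the rest ≤ 61.
The total is then ≤ 36·j + 61·(11 − j) = 671 − 25j. For this to be ≥ 627 we need j ≤ 1, so at least 11 − 1 = 10 must reach 37.
Exactly 10 works: 10 values at 61 and 1 at 36 total 646; lower one of the high values by 19 (still ≥ 37) to hit 627.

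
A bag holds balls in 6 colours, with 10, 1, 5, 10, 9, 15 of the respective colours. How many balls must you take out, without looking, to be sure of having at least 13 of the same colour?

In the worst case you take as many as possible of each colour without reaching 13: 10 + 1 + 5 + 10 + 9 + 12 = 47.
The next one must give 13 of some colour, so 47 + 1 = 48.

48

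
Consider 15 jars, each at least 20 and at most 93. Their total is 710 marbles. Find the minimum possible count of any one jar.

20

Minimizing one value means maximizing the remaining 14.
The other 14 can take up 14 × 93 = 1302 ≥ 710 − 20, so one jar can sit at its floor of 20.
Achievable: one at 20 and the other 14 totalling 690, which fits since 14 × 20 ≤ 690 ≤ 14 × 93.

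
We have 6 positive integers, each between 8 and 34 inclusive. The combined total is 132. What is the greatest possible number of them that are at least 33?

3

If k of the values are ≥ 33, the total is ≥ 33k + 8(6 − k).
Setting 33k + 8(6 − k) ≤ 132 gives 25k ≤ 84, so k ≤ 3.
k = 3 is achieved by 3 values at 33 and 3 at 8, total 123; add 9 to one value (staying below 33) to reach 132.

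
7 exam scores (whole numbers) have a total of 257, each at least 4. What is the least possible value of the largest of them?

37

The average is 257/7 > 36, so not all 7 can be 36 or less; the largest is ≥ 37.
Equality holds with 5 values of 37 and 2 values of 36.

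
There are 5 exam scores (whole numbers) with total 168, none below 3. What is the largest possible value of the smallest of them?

33

The 5 values sum to 168, so their minimum is at most ⌊168/5⌋ = 33.
Achievable: 2 of them at 33 and 3 at 34 total 168.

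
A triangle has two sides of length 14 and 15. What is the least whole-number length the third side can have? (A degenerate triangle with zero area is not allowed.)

The third side must exceed |14 − 15| = 1.
The smallest integer above 1 is 2.

2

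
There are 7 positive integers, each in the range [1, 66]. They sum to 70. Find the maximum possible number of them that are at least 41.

If k of the values are ≥ 41, the total is ≥ 41k + 1(7 − k).
Setting 41k + 1(7 − k) ≤ 70 gives 40k ≤ 63, so k ≤ 1.
k = 1 is achieved by 1 value at 41 and 6 at 1, total 47; add 23 to one value (staying below 41) to reach 70.

1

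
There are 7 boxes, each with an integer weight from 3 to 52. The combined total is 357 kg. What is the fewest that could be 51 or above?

4

Each value short of 51 is at most 50, costing at least 52 − 50 = 2 against the maximum total of 364.
We can afford to lose at most 364 − 357 = 7, so at most ⌊7/2⌋ = 3 fall short, and at least 4 are ≥ 51.
Exactly 4 works: 4 values at 52 and 3 at 50 total 358; lower one of the high values by 1 (still ≥ 51) to hit 357.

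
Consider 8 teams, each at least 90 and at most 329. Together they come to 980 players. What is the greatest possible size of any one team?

Maximizing one value means minimizing the remaining 7.
The other 7 contribute at least 7 × 90 = 630, leaving at most 980 − 630 = 350.
But each team is capped at 329, so the maximum is 329.
Achievable: one at 329 and the other 7 totalling 651, which fits since 7 × 90 ≤ 651 ≤ 7 × 329.

329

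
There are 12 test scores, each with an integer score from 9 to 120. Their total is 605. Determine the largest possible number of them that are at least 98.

5

If k of the values are ≥ 98, the total is ≥ 98k + 9(12 − k).
Setting 98k + 9(12 − k) ≤ 605 gives 89k ≤ 497, so k ≤ 5.
k = 5 is achieved by 5 values at 98 and 7 at 9, total 553; add 52 to one value (staying below 98) to reach 605.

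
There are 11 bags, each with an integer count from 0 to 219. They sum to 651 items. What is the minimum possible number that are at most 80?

Each value above 80 is at least 81, contributing at least 81 − 0 = 81 above the floor 0.
The sum exceeds the floor total 0 by 651, so at most ⌊651/81⌋ = 8 exceed 80, and at least 3 are ≤ 80.
Exactly 3 works: 3 values at 0 and 8 at 81 total 648; raise one of the low values by 3 (still ≤ 80) to hit 651.

3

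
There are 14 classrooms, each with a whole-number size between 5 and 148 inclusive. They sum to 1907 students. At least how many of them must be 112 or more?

Suppose at most 14 − j of them reach 112; then j values are ≤ 111 and the rest ≤ 148.
The total is then ≤ 111·j + 148·(14 − j) = 2072 − 37j. For this to be ≥ 1907 we need j ≤ 4, so at least 14 − 4 = 10 must reach 112.
Exactly 10 works: 10 values at 148 and 4 at 111 total 1924; lower one of the high values by 17 (still ≥ 112) to hit 1907.

10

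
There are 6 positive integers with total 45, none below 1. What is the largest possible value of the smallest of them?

The average is 45/6 < 8, so some value is ≤ 7.
Equality holds with 3 values of 7 and 3 values of 8.

7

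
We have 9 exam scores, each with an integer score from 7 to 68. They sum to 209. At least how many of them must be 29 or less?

Each value above 29 is at least 30, contributing at least 30 − 7 = 23 above the floor 7.
The sum exceeds the floor total 63 by 146, so at most ⌊146/23⌋ = 6 exceed 29, and at least 3 are ≤ 29.
Exactly 3 works: 3 values at 7 and 6 at 30 total 201; raise one of the low values by 8 (still ≤ 29) to hit 209.

3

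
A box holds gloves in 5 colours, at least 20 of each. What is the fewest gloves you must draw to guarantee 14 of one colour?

In the worst case you draw 13 of each of the 5 colours: 5 × 13 = 65.
One more forces 14 of some colour, so 65 + 1 = 66.

66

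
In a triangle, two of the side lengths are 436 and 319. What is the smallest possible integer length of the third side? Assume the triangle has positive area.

The third side must exceed |436 − 319| = 117.
The smallest integer above 117 is 118.

118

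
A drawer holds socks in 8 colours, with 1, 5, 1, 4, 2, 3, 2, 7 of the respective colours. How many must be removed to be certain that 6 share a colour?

In the worst case you take as many as possible of each colour without reaching 6: 1 + 5 + 1 + 4 + 2 + 3 + 2 + 5 = 23.
The next one must give 6 of some colour, so 23 + 1 = 24.

24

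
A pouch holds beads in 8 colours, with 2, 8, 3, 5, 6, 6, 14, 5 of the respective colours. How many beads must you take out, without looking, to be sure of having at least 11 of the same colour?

46

In the worst case you take as many as possible of each colour without reaching 11: 2 + 8 + 3 + 5 + 6 + 6 + 10 + 5 = 45.
The next one must give 11 of some colour, so 45 + 1 = 46.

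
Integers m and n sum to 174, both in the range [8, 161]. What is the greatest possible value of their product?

7569

For a fixed sum, the product mn is largest when m and n are as close as possible.
Taking m = 87 and n = 87 (both in [8, 161]) gives mn = 7569.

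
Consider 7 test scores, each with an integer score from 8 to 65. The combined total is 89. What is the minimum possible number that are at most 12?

Each value above 12 is at least 13, contributing at least 13 − 8 = 5 above the floor 8.
The sum exceeds the floor total 56 by 33, so at most ⌊33/5⌋ = 6 exceed 12, and at least 1 are ≤ 12.
Exactly 1 works: 1 value at 8 and 6 at 13 total 86; raise one of the low values by 3 (still ≤ 12) to hit 89.

1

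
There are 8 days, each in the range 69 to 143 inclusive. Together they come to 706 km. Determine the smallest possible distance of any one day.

69

Minimizing one value means maximizing the remaining 7.
The other 7 can take up 7 × 143 = 1001 ≥ 706 − 69, so one day can sit at its floor of 69.
Achievable: one at 69 and the other 7 totalling 637, which fits since 7 × 69 ≤ 637 ≤ 7 × 143.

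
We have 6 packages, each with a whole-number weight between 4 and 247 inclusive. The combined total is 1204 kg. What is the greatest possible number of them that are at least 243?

With k values at 243 or above and the rest at least 4, the sum is at least 24 + 239k.
Since the sum is 1204, we need 239k ≤ 1180, i.e. k ≤ 4.
k = 4 is achieved by 4 values at 243 and 2 at 4, total 980; add 224 to one value (staying below 243) to reach 1204.

4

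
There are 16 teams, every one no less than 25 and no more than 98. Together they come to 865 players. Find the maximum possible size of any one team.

98

Maximizing one value means minimizing the remaining 15.
The other 15 contribute at least 15 × 25 = 375, leaving at most 865 − 375 = 490.
But each team is capped at 98, so the maximum is 98.
Achievable: one at 98 and the other 15 totalling 767, which fits since 15 × 25 ≤ 767 ≤ 15 × 98.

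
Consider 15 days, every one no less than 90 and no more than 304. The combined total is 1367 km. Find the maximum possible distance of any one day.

To make one day as large as possible, make the other 14 as small as possible.
The other 14 contribute at least 14 × 90 = 1260, leaving at most 1367 − 1260 = 107.
Since 107 ≤ 304, this is achievable: one at 107 and 14 at 90.

107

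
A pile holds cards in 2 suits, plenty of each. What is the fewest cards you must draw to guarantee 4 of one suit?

In the worst case you draw 3 of each of the 2 suits: 2 × 3 = 6.
One more forces 4 of some suit, so 6 + 1 = 7.

7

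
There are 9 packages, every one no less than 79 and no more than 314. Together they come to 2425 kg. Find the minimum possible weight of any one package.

Minimizing one value means maximizing the remaining 8.
The other 8 can take up 8 × 314 = 2512 ≥ 2425 − 79, so one package can sit at its floor of 79.
Achievable: one at 79 and the other 8 totalling 2346, which fits since 8 × 79 ≤ 2346 ≤ 8 × 314.

79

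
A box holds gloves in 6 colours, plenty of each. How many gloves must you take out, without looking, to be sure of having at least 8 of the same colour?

You could draw 7 of every colour without reaching 8 of any — 42 in all.
One more forces 8 of some colour, so 42 + 1 = 43.

43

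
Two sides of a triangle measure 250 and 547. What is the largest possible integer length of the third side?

The third side must be less than 250 + 547 = 797.
The largest integer below 797 is 796.

796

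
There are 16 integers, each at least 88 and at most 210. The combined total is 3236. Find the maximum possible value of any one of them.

210

Maximizing one value means minimizing the remaining 15.
The other 15 contribute at least 15 × 88 = 1320, leaving at most 3236 − 1320 = 1916.
But each integer is capped at 210, so the maximum is 210.
Achievable: one at 210 and the other 15 totalling 3026, which fits since 15 × 88 ≤ 3026 ≤ 15 × 210.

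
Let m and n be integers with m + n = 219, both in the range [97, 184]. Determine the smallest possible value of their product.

11834

For a fixed sum, mn is smallest when m and n are as far apart as possible.
The extreme feasible split is m = 97, n = 122, giving mn = 11834.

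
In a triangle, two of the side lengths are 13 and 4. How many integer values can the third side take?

The triangle inequality gives |13 − 4| < c < 13 + 4, i.e. 9 < c < 17.
So c can be any integer from 10 to 16: 7 values.

7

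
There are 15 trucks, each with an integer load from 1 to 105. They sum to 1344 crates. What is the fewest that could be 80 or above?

If only k of them are at least 80, the other 15 − k are at most 79, so the total is at most k·105 + (15 − k)·79.
This must reach 1344, so k·105 + (15 − k)·79 ≥ 1344, giving k ≥ 7.
Exactly 7 works: 7 values at 105 and 8 at 79 total 1367; lower one of the high values by 23 (still ≥ 80) to hit 1344.

7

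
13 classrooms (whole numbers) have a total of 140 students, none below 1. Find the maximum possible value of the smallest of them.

10

If every one of the 13 were at least 11, the total would be at least 13 × 11 = 143 > 140.
Taking 3 copies of 10 and 10 copies of 11 gives exactly 140, so 10 is attained.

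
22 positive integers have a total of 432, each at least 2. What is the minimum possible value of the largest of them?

20

The average is 432/22 > 19, so not all 22 can be 19 or less; the largest is ≥ 20.
Taking 8 copies of 19 and 14 copies of 20 gives exactly 432, so 20 is attained.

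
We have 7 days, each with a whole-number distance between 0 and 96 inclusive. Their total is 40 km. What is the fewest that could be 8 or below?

Each value above 8 is at least 9, contributing at least 9 − 0 = 9 above the floor 0.
The sum exceeds the floor total 0 by 40, so at most ⌊40/9⌋ = 4 exceed 8, and at least 3 are ≤ 8.
Exactly 3 works: 3 values at 0 and 4 at 9 total 36; raise one of the low values by 4 (still ≤ 8) to hit 40.

3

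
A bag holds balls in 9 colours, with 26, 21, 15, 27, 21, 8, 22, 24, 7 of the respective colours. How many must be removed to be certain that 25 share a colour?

In the worst case you take as many as possible of each colour without reaching 25: 24 + 21 + 15 + 24 + 21 + 8 + 22 + 24 + 7 = 166.
The next one must give 25 of some colour, so 166 + 1 = 167.

167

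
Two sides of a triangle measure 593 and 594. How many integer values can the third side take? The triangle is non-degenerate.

The triangle inequality gives |593 − 594| < c < 593 + 594, i.e. 1 < c < 1187.
So c can be any integer from 2 to 1186: 1185 values.

1185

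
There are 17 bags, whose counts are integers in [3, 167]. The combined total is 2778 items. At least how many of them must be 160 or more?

10

If only k of them are at least 160, the other 17 − k are at most 159, so the total is at most k·167 + (17 − k)·159.
This must reach 2778, so k·167 + (17 − k)·159 ≥ 2778, giving k ≥ 10.
Exactly 10 works: 10 values at 167 and 7 at 159 total 2783; lower one of the high values by 5 (still ≥ 160) to hit 2778.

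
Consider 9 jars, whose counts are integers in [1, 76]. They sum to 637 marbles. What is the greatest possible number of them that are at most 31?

1

Suppose k of them are at most 31. Those contribute at most 31 each and the rest at most 76 each.
So the total is at most 31k + 76(9 − k) = 684 − 45k. This must still be ≥ 637, so k ≤ 1.
k = 1 is achieved by 1 value at 31 and 8 at 76, total 639; lower one of the 76's by 2 (still > 31) to reach 637.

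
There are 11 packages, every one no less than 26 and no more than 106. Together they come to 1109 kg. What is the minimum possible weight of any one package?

Minimizing one value means maximizing the remaining 10.
The other 10 contribute at most 10 × 106 = 1060, leaving at least 1109 − 1060 = 49.
Since 49 ≥ 26, this is achievable: one at 49 and 10 at 106.

49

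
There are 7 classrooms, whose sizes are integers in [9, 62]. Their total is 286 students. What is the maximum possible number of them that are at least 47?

If k of the values are ≥ 47, the total is ≥ 47k + 9(7 − k).
Setting 47k + 9(7 − k) ≤ 286 gives 38k ≤ 223, so k ≤ 5.
k = 5 is achieved by 5 values at 47 and 2 at 9, total 253; add 33 to one value (staying below 47) to reach 286.

5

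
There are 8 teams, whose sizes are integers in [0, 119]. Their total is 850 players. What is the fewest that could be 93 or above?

5

Each value short of 93 is at most 92, costing at least 119 − 92 = 27 against the maximum total of 952.
We can afford to lose at most 952 − 850 = 102, so at most ⌊102/27⌋ = 3 fall short, and at least 5 are ≥ 93.
Exactly 5 works: 5 values at 119 and 3 at 92 total 871; lower one of the high values by 21 (still ≥ 93) to hit 850.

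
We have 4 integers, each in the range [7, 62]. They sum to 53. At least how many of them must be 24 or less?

3

Let j be the number exceeding 24. Then the total is ≥ 25·j + 7·(4 − j) = 28 + 18j.
So 18j ≤ 25 and j ≤ 1; hence at least 4 − 1 = 3 are ≤ 24.
Exactly 3 works: 3 values at 7 and 1 at 25 total 46; raise one of the low values by 7 (still ≤ 24) to hit 53.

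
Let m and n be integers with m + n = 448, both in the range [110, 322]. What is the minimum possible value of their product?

40572

mn = m(448 − m) is concave in m, so over [126, 322] it is minimized at an endpoint.
The extreme feasible split is m = 126, n = 322, giving mn = 40572.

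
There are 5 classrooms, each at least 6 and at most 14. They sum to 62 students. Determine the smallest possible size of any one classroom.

6

Minimizing one value means maximizing the remaining 4.
The other 4 contribute at most 4 × 14 = 56, leaving at least 62 − 56 = 6.
Since 6 ≥ 6, this is achievable: one at 6 and 4 at 14.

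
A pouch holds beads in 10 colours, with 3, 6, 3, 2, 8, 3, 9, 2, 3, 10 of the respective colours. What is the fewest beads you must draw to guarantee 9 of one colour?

47

In the worst case you take as many as possible of each colour without reaching 9: 3 + 6 + 3 + 2 + 8 + 3 + 8 + 2 + 3 + 8 = 46.
The next one must give 9 of some colour, so 46 + 1 = 47.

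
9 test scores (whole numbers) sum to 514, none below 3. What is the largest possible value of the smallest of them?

57

The 9 values sum to 514, so their minimum is at most ⌊514/9⌋ = 57.
Taking 8 copies of 57 and 1 copy of 58 gives exactly 514, so 57 is attained.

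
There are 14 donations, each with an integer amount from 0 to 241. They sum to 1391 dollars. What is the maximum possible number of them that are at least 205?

6

With k values at 205 or above and the rest at least 0, the sum is at least 0 + 205k.
Since the sum is 1391, we need 205k ≤ 1391, i.e. k ≤ 6.
k = 6 is achieved by 6 values at 205 and 8 at 0, total 1230; add 161 to one value (staying below 205) to reach 1391.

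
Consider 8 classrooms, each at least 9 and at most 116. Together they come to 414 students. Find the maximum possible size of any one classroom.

116

Maximizing one value means minimizing the remaining 7.
The other 7 contribute at least 7 × 9 = 63, leaving at most 414 − 63 = 351.
But each classroom is capped at 116, so the maximum is 116.
Achievable: one at 116 and the other 7 totalling 298, which fits since 7 × 9 ≤ 298 ≤ 7 × 116.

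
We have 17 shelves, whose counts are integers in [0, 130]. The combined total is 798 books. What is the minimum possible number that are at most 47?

If only k of them are at most 47, the other 17 − k are at least 48, so the total is at least (17 − k)·48 + k·0.
This is ≤ 798, so (17 − k)·48 + 0k ≤ 798, which gives k ≥ 1.
Exactly 1 works: 1 value at 0 and 16 at 48 total 768; raise one of the low values by 30 (still ≤ 47) to hit 798.

1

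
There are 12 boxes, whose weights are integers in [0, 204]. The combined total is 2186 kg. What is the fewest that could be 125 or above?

9

Suppose at most 12 − j of them reach 125; then j values are ≤ 124 and the rest ≤ 204.
The total is then ≤ 124·j + 204·(12 − j) = 2448 − 80j. For this to be ≥ 2186 we need j ≤ 3, so at least 12 − 3 = 9 must reach 125.
Exactly 9 works: 9 values at 204 and 3 at 124 total 2208; lower one of the high values by 22 (still ≥ 125) to hit 2186.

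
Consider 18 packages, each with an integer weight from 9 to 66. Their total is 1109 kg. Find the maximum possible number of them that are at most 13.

1

Each value at 13 or below falls at least 66 − 13 = 53 short of the ceiling 66.
The ceiling total is 18 × 66 = 1188, and we need 1109, so at most ⌊(1188 − 1109)/53⌋ = 1 can be that low.
k = 1 is achieved by 1 value at 13 and 17 at 66, total 1135; lower one of the 66's by 26 (still > 13) to reach 1109.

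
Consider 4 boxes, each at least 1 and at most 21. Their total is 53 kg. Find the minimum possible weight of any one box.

To make one box as small as possible, make the other 3 as large as possible.
The other 3 can take up 3 × 21 = 63 ≥ 53 − 1, so one box can sit at its floor of 1.
Achievable: one at 1 and the other 3 totalling 52, which fits since 3 × 1 ≤ 52 ≤ 3 × 21.

1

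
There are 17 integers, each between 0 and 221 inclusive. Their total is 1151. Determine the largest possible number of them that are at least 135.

With k values at 135 or above and the rest at least 0, the sum is at least 0 + 135k.
Since the sum is 1151, we need 135k ≤ 1151, i.e. k ≤ 8.
k = 8 is achieved by 8 values at 135 and 9 at 0, total 1080; add 71 to one value (staying below 135) to reach 1151.

8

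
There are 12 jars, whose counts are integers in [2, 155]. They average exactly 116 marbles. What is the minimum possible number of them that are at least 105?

3

The total is 12 × 116 = 1392.
Each value short of 105 is at most 104, costing at least 155 − 104 = 51 against the maximum total of 1860.
We can afford to lose at most 1860 − 1392 = 468, so at most ⌊468/51⌋ = 9 fall short, and at least 3 are ≥ 105.
Exactly 3 works: 3 values at 155 and 9 at 104 total 1401; lower one of the high values by 9 (still ≥ 105) to hit 1392.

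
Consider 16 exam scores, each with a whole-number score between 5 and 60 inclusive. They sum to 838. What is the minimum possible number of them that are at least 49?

6

Suppose at most 16 − j of them reach 49; then j values are ≤ 48 and the rest ≤ 60.
The total is then ≤ 48·j + 60·(16 − j) = 960 − 12j. For this to be ≥ 838 we need j ≤ 10, so at least 16 − 10 = 6 must reach 49.
Exactly 6 works: 6 values at 60 and 10 at 48 total 840; lower one of the high values by 2 (still ≥ 49) to hit 838.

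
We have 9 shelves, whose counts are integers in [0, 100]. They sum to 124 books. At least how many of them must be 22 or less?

4

Let j be the number exceeding 22. Then the total is ≥ 23·j + 0·(9 − j) = 0 + 23j.
So 23j ≤ 124 and j ≤ 5; hence at least 9 − 5 = 4 are ≤ 22.
Exactly 4 works: 4 values at 0 and 5 at 23 total 115; raise one of the low values by 9 (still ≤ 22) to hit 124.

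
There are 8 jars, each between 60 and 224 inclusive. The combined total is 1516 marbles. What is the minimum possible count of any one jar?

Minimizing one value means maximizing the remaining 7.
The other 7 can take up 7 × 224 = 1568 ≥ 1516 − 60, so one jar can sit at its floor of 60.
Achievable: one at 60 and the other 7 totalling 1456, which fits since 7 × 60 ≤ 1456 ≤ 7 × 224.

60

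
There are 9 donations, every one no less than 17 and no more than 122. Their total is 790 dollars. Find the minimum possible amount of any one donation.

To make one donation as small as possible, make the other 8 as large as possible.
The other 8 can take up 8 × 122 = 976 ≥ 790 − 17, so one donation can sit at its floor of 17.
Achievable: one at 17 and the other 8 totalling 773, which fits since 8 × 17 ≤ 773 ≤ 8 × 122.

17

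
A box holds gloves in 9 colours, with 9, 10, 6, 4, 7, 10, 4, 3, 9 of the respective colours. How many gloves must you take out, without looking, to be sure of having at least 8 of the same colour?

53

In the worst case you take as many as possible of each colour without reaching 8: 7 + 7 + 6 + 4 + 7 + 7 + 4 + 3 + 7 = 52.
The next one must give 8 of some colour, so 52 + 1 = 53.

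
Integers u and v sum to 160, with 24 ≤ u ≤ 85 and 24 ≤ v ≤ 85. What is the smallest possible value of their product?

6375

uv = u(160 − u) is concave in u, so over [75, 85] it is minimized at an endpoint.
At the endpoint u = 75, v = 160 − 75 = 85, so uv = 75 × 85 = 6375.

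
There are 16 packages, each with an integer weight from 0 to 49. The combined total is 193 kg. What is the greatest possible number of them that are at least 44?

If k of the values are ≥ 44, the total is ≥ 44k + 0(16 − k).
Setting 44k + 0(16 − k) ≤ 193 gives 44k ≤ 193, so k ≤ 4.
k = 4 is achieved by 4 values at 44 and 12 at 0, total 176; add 17 to one value (staying below 44) to reach 193.

4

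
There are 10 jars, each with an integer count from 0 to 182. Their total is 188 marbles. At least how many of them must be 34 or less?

Each value above 34 is at least 35, contributing at least 35 − 0 = 35 above the floor 0.
The sum exceeds the floor total 0 by 188, so at most ⌊188/35⌋ = 5 exceed 34, and at least 5 are ≤ 34.
Exactly 5 works: 5 values at 0 and 5 at 35 total 175; raise one of the low values by 13 (still ≤ 34) to hit 188.

5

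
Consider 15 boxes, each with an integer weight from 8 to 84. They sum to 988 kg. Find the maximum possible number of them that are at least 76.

If k of the values are ≥ 76, the total is ≥ 76k + 8(15 − k).
Setting 76k + 8(15 − k) ≤ 988 gives 68k ≤ 868, so k ≤ 12.
k = 12 is achieved by 12 values at 76 and 3 at 8, total 936; add 52 to one value (staying below 76) to reach 988.

12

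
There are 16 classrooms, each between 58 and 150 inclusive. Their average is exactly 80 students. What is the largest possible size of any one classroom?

Maximizing one value means minimizing the remaining 15.
The total is 16 × 80 = 1280.
The other 15 contribute at least 15 × 58 = 870, leaving at most 1280 − 870 = 410.
But each classroom is capped at 150, so the maximum is 150.
Achievable: one at 150 and the other 15 totalling 1130, which fits since 15 × 58 ≤ 1130 ≤ 15 × 150.

150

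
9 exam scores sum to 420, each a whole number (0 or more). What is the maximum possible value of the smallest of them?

46

If every one of the 9 were at least 47, the total would be at least 9 × 47 = 423 > 420.
Taking 3 copies of 46 and 6 copies of 47 gives exactly 420, so 46 is attained.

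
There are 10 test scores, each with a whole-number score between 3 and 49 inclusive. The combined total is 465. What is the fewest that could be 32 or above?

9

Suppose at most 10 − j of them reach 32; then j values are ≤ 31 and the rest ≤ 49.
The total is then ≤ 31·j + 49·(10 − j) = 490 − 18j. For this to be ≥ 465 we need j ≤ 1, so at least 10 − 1 = 9 must reach 32.
Exactly 9 works: 9 values at 49 and 1 at 31 total 472; lower one of the high values by 7 (still ≥ 32) to hit 465.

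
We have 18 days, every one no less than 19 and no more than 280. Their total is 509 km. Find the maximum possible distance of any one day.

Maximizing one value means minimizing the remaining 17.
The other 17 contribute at least 17 × 19 = 323, leaving at most 509 − 323 = 186.
Since 186 ≤ 280, this is achievable: one at 186 and 17 at 19.

186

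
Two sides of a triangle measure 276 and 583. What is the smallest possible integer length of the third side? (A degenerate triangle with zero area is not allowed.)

The third side must exceed |276 − 583| = 307.
The smallest integer above 307 is 308.

308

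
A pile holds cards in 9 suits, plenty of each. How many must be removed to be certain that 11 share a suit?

91

You could draw 10 of every suit without reaching 11 of any — 90 in all.
One more forces 11 of some suit, so 90 + 1 = 91.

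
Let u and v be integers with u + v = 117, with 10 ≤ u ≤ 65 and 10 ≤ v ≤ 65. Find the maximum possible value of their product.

3422

With u + v fixed, uv peaks when the two are closest together.
Taking u = 58 and v = 59 (both in [10, 65]) gives uv = 3422.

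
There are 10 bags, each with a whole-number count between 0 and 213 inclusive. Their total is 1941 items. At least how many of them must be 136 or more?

Each value short of 136 is at most 135, costing at least 213 − 135 = 78 against the maximum total of 2130.
We can afford to lose at most 2130 − 1941 = 189, so at most ⌊189/78⌋ = 2 fall short, and at least 8 are ≥ 136.
Exactly 8 works: 8 values at 213 and 2 at 135 total 1974; lower one of the high values by 33 (still ≥ 136) to hit 1941.

8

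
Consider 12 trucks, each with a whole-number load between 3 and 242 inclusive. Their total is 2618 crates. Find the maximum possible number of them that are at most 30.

1

Suppose k of them are at most 30. Those contribute at most 30 each and the rest at most 242 each.
So the total is at most 30k + 242(12 − k) = 2904 − 212k. This must still be ≥ 2618, so k ≤ 1.
k = 1 is achieved by 1 value at 30 and 11 at 242, total 2692; lower one of the 242's by 74 (still > 30) to reach 2618.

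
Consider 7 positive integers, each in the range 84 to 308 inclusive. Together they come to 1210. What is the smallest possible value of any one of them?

84

Minimizing one value means maximizing the remaining 6.
The other 6 can take up 6 × 308 = 1848 ≥ 1210 − 84, so one integer can sit at its floor of 84.
Achievable: one at 84 and the other 6 totalling 1126, which fits since 6 × 84 ≤ 1126 ≤ 6 × 308.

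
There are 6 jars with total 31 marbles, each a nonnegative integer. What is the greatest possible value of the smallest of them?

The average is 31/6 < 6, so some value is ≤ 5.
Achievable: 5 of them at 5 and 1 at 6 total 31.

5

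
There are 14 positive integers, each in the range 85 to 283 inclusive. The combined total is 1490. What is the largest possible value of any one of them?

To make one integer as large as possible, make the other 13 as small as possible.
The other 13 contribute at least 13 × 85 = 1105, leaving at most 1490 − 1105 = 385.
But each integer is capped at 283, so the maximum is 283.
Achievable: one at 283 and the other 13 totalling 1207, which fits since 13 × 85 ≤ 1207 ≤ 13 × 283.

283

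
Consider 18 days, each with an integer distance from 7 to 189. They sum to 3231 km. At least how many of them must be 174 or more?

8

Each value short of 174 is at most 173, costing at least 189 − 173 = 16 against the maximum total of 3402.
We can afford to lose at most 3402 − 3231 = 171, so at most ⌊171/16⌋ = 10 fall short, and at least 8 are ≥ 174.
Exactly 8 works: 8 values at 189 and 10 at 173 total 3242; lower one of the high values by 11 (still ≥ 174) to hit 3231.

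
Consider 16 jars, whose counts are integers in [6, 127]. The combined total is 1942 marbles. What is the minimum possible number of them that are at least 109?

12

Each value short of 109 is at most 108, costing at least 127 − 108 = 19 against the maximum total of 2032.
We can afford to lose at most 2032 − 1942 = 90, so at most ⌊90/19⌋ = 4 fall short, and at least 12 are ≥ 109.
Exactly 12 works: 12 values at 127 and 4 at 108 total 1956; lower one of the high values by 14 (still ≥ 109) to hit 1942.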